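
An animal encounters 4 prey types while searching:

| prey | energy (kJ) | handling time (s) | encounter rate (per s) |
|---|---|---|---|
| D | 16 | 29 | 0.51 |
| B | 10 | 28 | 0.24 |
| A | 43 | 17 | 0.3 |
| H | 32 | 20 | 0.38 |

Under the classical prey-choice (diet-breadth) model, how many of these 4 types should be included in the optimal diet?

1

E/h in descending order: A 2.53, H 1.6, D 0.552, B 0.357 kJ/s. The optimal diet is the largest prefix of this list for which every included type satisfies E_i/h_i > R on the types above it.
Rate on top 1: 2.115. H: 1.6 < 2.115 → exclude; stop.
Optimal diet: A — 1 of 4 types.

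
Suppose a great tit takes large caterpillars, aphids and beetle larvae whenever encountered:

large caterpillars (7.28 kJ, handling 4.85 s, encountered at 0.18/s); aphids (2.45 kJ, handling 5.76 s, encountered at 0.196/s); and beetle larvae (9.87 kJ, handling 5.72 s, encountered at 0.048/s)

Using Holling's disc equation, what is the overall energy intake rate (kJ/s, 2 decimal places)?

Energy encountered per unit search time: 0.18×7.28 + 0.196×2.45 + 0.048×9.87 = 2.264 kJ/s.
Handling time per unit search time: 0.18×4.85 + 0.196×5.76 + 0.048×5.72 = 2.277.
Rate = 2.264/(1 + 2.277) = 0.6911 kJ/s.

0.69 kJ/s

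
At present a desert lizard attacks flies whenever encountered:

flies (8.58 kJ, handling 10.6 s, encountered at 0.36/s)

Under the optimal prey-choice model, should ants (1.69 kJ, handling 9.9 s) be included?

No

Current rate: (0.36×8.58)/(1 + 0.36×10.6) = 0.6414 kJ/s.
Profitability of ants: 1.69/9.9 = 0.1707 kJ/s.
0.1707 < 0.6414, so adding ants would lower the average — exclude it.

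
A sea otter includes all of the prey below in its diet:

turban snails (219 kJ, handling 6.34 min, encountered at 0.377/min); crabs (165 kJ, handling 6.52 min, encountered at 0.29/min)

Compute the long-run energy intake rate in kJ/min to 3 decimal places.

24.695 kJ/min

Energy encountered per unit search time: 0.377×219 + 0.29×165 = 130.4 kJ/min.
Handling time per unit search time: 0.377×6.34 + 0.29×6.52 = 4.281.
Rate = 130.4/(1 + 4.281) = 24.69 kJ/min.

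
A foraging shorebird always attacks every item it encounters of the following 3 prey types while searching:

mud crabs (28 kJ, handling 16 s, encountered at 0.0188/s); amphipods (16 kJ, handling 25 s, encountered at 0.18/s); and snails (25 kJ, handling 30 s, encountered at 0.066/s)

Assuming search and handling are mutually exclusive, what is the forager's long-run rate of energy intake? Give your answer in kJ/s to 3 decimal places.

0.650 kJ/s

R = Σλ_iE_i / (1 + Σλ_ih_i)
Numerator: 0.0188×28 + 0.18×16 + 0.066×25 = 5.056
Denominator: 1 + 0.0188×16 + 0.18×25 + 0.066×30 = 7.781
R = 5.056/7.781 = 0.6499 kJ/s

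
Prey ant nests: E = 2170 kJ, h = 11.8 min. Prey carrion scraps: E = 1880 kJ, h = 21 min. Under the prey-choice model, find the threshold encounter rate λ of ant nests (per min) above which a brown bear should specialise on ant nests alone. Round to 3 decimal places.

0.080 per min

Drop carrion scraps once their profitability E₂/h₂ falls below the rate achievable on ant nests alone: E₂/h₂ = λE₁/(1 + λh₁).
Solve for λ: λE₁h₂ = E₂(1 + λh₁) → λ(E₁h₂ − E₂h₁) = E₂ → λ = E₂/(E₁h₂ − E₂h₁).
λ = 1880/(2170×21 − 1880×11.8) = 1880/2.339e+04 = 0.08039 per min.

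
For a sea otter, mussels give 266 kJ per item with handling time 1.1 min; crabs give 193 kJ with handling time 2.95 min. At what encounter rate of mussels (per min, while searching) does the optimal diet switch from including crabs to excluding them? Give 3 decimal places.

0.337 per min

Drop crabs once their profitability E₂/h₂ falls below the rate achievable on mussels alone: E₂/h₂ = λE₁/(1 + λh₁).
Solve for λ: λE₁h₂ = E₂(1 + λh₁) → λ(E₁h₂ − E₂h₁) = E₂ → λ = E₂/(E₁h₂ − E₂h₁).
λ = 193/(266×2.95 − 193×1.1) = 193/572.4 = 0.3372 per min.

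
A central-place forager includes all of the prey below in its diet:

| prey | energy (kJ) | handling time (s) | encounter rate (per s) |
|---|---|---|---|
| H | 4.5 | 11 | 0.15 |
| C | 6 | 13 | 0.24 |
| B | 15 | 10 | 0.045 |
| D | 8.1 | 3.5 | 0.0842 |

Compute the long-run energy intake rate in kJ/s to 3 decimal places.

Energy encountered per unit search time: 0.15×4.5 + 0.24×6 + 0.045×15 + 0.0842×8.1 = 3.472 kJ/s.
Handling time per unit search time: 0.15×11 + 0.24×13 + 0.045×10 + 0.0842×3.5 = 5.515.
Rate = 3.472/(1 + 5.515) = 0.533 kJ/s.

0.533 kJ/s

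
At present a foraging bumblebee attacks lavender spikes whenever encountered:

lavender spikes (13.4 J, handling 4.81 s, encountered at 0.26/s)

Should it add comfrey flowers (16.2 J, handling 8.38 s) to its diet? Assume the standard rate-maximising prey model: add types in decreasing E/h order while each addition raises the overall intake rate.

Current rate: (0.26×13.4)/(1 + 0.26×4.81) = 1.548 J/s.
comfrey flowers: E/h = 16.2/8.38 = 1.933 J/s.
1.933 > 1.548, so adding comfrey flowers raises the average — include it.

Yes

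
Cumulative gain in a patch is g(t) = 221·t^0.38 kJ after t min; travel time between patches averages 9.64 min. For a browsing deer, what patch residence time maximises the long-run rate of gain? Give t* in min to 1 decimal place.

Maximise g(t)/(T+t): set derivative to zero → g'(t)(T+t) = g(t).
g'(t) = 0.38·221·t^-0.62. Setting 0.38·221·t^-0.62 = 221·t^0.38/(9.64+t) gives 0.38(9.64+t) = t, so 0.62·t = 0.38×9.64.
t* = 0.38×9.64/0.62 = 5.908 min.

5.9 min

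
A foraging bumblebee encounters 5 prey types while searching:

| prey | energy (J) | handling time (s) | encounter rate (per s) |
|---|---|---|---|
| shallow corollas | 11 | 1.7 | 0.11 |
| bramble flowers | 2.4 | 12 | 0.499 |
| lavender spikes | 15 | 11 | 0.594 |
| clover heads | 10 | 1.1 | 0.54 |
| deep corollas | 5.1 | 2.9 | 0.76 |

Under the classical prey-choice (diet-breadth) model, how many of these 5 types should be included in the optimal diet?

Rank by E/h (J/s): clover heads 9.09, shallow corollas 6.47, deep corollas 1.76, lavender spikes 1.36, bramble flowers 0.2. Include each in turn until the next type's E/h falls below the running intake rate.
Rate on top 1: 3.388. shallow corollas: 6.47 > 3.388 → include.
Rate on top 2: 3.711. deep corollas: 1.76 < 3.711 → exclude; stop.
Optimal diet: clover heads, shallow corollas — 2 of 5 types.

2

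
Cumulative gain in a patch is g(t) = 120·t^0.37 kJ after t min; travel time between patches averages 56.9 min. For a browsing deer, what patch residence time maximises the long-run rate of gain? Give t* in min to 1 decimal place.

33.4 min

Optimal t* satisfies g'(t*) = g(t*)/(T + t*).
g'(t) = 0.37·120·t^-0.63. Setting 0.37·120·t^-0.63 = 120·t^0.37/(56.9+t) gives 0.37(56.9+t) = t, so 0.63·t = 0.37×56.9.
t* = 0.37×56.9/0.63 = 33.42 min.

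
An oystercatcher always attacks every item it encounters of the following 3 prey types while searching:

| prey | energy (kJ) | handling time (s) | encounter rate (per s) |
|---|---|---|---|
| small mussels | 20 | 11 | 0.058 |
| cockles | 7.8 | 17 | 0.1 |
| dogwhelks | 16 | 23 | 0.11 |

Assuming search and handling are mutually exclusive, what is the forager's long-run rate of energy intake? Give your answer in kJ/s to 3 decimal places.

R = Σλ_iE_i / (1 + Σλ_ih_i)
Numerator: 0.058×20 + 0.1×7.8 + 0.11×16 = 3.7
Denominator: 1 + 0.058×11 + 0.1×17 + 0.11×23 = 5.868
R = 3.7/5.868 = 0.6305 kJ/s

0.631 kJ/s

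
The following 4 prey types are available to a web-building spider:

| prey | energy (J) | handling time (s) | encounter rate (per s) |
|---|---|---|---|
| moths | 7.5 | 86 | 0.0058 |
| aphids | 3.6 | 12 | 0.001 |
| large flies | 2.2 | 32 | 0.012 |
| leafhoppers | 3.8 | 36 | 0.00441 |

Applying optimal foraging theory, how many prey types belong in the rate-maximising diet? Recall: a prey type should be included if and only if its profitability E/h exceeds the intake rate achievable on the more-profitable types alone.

E/h in descending order: aphids 0.3, leafhoppers 0.106, moths 0.0872, large flies 0.0688 J/s. The optimal diet is the largest prefix of this list for which every included type satisfies E_i/h_i > R on the types above it.
Rate on top 1: 0.003557. leafhoppers: 0.106 > 0.003557 → include.
Rate on top 2: 0.01739. moths: 0.0872 > 0.01739 → include.
Rate on top 3: 0.03825. large flies: 0.0688 > 0.03825 → include.
Optimal diet: aphids, leafhoppers, moths, large flies — 4 of 4 types.

4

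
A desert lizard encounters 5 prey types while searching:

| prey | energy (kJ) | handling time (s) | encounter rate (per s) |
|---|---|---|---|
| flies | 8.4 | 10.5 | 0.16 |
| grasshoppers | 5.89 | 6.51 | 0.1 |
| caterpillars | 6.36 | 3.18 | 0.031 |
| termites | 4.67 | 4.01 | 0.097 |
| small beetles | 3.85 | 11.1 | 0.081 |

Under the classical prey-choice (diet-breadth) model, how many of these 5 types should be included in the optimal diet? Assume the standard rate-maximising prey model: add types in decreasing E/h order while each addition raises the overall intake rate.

E/h in descending order: caterpillars 2, termites 1.16, grasshoppers 0.905, flies 0.8, small beetles 0.347 kJ/s. The optimal diet is the largest prefix of this list for which every included type satisfies E_i/h_i > R on the types above it.
Rate on top 1: 0.1795. termites: 1.16 > 0.1795 → include.
Rate on top 2: 0.4371. grasshoppers: 0.905 > 0.4371 → include.
Rate on top 3: 0.5794. flies: 0.8 > 0.5794 → include.
Rate on top 4: 0.6765. small beetles: 0.347 < 0.6765 → exclude; stop.
Optimal diet: caterpillars, termites, grasshoppers, flies — 4 of 5 types.

4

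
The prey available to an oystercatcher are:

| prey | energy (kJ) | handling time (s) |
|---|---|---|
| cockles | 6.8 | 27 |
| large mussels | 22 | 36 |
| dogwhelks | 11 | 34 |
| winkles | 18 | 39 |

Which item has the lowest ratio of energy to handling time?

Profitability E/h (kJ/s): cockles = 6.8/27 = 0.252, large mussels = 22/36 = 0.611, dogwhelks = 11/34 = 0.324, winkles = 18/39 = 0.462.
Ranked: large mussels > winkles > dogwhelks > cockles.

cockles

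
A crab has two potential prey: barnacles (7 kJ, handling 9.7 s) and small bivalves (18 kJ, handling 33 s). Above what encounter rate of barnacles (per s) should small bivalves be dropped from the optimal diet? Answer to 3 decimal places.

0.319 per s

The zero-one rule: include small bivalves iff E₂/h₂ > λE₁/(1+λh₁). Equality gives the switch point.
λE₁h₂ = E₂ + λE₂h₁ ⇒ λ = E₂/(E₁h₂ − E₂h₁) = 18/(231 − 174.6) = 0.3191 per s.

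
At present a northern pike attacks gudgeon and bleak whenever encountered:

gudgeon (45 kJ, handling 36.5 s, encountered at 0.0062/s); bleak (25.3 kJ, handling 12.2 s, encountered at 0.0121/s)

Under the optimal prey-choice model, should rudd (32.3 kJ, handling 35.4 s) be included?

Yes

Intake rate on the current diet: R = (0.0062×45 + 0.0121×25.3) / (1 + 0.0062×36.5 + 0.0121×12.2) = 0.5851/1.374 = 0.4259 kJ/s.
rudd: E/h = 32.3/35.4 = 0.9124 kJ/s.
Since 0.9124 > R, including rudd increases the long-run rate.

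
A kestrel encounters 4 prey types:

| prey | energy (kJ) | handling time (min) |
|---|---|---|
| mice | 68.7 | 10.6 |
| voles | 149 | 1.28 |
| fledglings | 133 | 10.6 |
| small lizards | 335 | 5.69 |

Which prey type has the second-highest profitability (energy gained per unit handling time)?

small lizards

Profitability E/h (kJ/min): mice = 68.7/10.6 = 6.48, voles = 149/1.28 = 116, fledglings = 133/10.6 = 12.5, small lizards = 335/5.69 = 58.9.
Ranked: voles > small lizards > fledglings > mice.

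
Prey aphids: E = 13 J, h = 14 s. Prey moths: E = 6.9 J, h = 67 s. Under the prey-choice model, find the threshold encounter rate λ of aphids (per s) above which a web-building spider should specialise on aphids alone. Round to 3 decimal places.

At the threshold, the rate on aphids alone equals the profitability of moths: λ·13/(1 + λ·14) = 6.9/67 = 0.103.
Rearranging, λ(13 − 0.103×14) = 0.103, so λ = 0.103/11.56 = 0.00891 per s.

0.009 per s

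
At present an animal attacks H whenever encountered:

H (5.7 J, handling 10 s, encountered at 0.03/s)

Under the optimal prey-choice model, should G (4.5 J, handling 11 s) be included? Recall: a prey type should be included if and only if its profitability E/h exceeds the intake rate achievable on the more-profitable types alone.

Intake rate on the current diet: R = (0.03×5.7) / (1 + 0.03×10) = 0.171/1.3 = 0.1315 J/s.
G: E/h = 4.5/11 = 0.4091 J/s.
Since 0.4091 > R, including G increases the long-run rate.

Yes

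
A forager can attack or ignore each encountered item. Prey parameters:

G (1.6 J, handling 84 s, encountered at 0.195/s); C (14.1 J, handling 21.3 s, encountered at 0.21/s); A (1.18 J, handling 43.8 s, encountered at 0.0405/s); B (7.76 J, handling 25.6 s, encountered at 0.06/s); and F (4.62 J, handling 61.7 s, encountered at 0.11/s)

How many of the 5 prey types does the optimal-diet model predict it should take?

Profitabilities (E/h, J/s): C 0.662, B 0.303, F 0.0749, A 0.0269, G 0.019. Add prey in this order while the next type's profitability exceeds the intake rate on those already taken.
Rate on top 1: 0.541. B: 0.303 < 0.541 → exclude; stop.
Optimal diet: C — 1 of 5 types.

1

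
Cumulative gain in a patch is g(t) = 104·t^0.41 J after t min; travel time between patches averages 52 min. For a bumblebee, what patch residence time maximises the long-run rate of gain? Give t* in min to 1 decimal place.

Maximise g(t)/(T+t): set derivative to zero → g'(t)(T+t) = g(t).
g'(t) = 0.41·104·t^-0.59. Setting 0.41·104·t^-0.59 = 104·t^0.41/(52+t) gives 0.41(52+t) = t, so 0.59·t = 0.41×52.
t* = 0.41×52/0.59 = 36.14 min.

36.1 min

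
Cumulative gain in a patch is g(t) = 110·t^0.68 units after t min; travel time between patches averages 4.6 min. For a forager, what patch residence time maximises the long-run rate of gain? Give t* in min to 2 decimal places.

9.78 min

By the marginal value theorem, leave when the instantaneous gain rate g'(t) equals the habitat-wide average g(t)/(T + t).
g'(t) = 0.68·110·t^-0.32. Setting 0.68·110·t^-0.32 = 110·t^0.68/(4.6+t) gives 0.68(4.6+t) = t, so 0.32·t = 0.68×4.6.
t* = 0.68×4.6/0.32 = 9.775 min.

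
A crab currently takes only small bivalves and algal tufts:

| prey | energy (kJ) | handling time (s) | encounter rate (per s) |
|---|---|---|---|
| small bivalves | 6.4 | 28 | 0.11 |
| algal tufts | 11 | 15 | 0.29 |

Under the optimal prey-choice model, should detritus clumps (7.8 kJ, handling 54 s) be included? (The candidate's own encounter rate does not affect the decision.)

No

On small bivalves and algal tufts alone, R = ΣλE/(1+Σλh) = 3.894/8.43 = 0.4619 kJ/s.
detritus clumps: E/h = 7.8/54 = 0.1444 kJ/s.
0.1444 < 0.4619, so adding detritus clumps would lower the average — exclude it.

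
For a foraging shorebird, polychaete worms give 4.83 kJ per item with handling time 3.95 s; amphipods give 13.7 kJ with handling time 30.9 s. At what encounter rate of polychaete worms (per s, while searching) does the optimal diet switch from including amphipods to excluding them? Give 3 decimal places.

At the threshold, the rate on polychaete worms alone equals the profitability of amphipods: λ·4.83/(1 + λ·3.95) = 13.7/30.9 = 0.4434.
Rearranging, λ(4.83 − 0.4434×3.95) = 0.4434, so λ = 0.4434/3.079 = 0.144 per s.

0.144 per s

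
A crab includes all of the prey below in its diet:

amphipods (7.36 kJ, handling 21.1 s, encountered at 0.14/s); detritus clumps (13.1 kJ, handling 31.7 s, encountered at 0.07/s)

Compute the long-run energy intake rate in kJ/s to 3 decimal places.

0.315 kJ/s

Energy encountered per unit search time: 0.14×7.36 + 0.07×13.1 = 1.947 kJ/s.
Handling time per unit search time: 0.14×21.1 + 0.07×31.7 = 5.173.
Rate = 1.947/(1 + 5.173) = 0.3155 kJ/s.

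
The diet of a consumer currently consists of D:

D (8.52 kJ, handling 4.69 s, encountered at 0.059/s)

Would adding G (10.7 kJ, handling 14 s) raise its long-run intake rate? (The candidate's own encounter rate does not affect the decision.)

Yes

On D alone, R = ΣλE/(1+Σλh) = 0.5027/1.277 = 0.3937 kJ/s.
Profitability of G: 10.7/14 = 0.7643 kJ/s.
0.7643 > 0.3937, so adding G raises the average — include it.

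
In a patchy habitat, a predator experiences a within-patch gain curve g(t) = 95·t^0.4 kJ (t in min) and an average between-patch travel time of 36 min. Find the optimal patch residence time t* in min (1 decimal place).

By the marginal value theorem, leave when the instantaneous gain rate g'(t) equals the habitat-wide average g(t)/(T + t).
g'(t) = 0.4·95·t^-0.6. Setting 0.4·95·t^-0.6 = 95·t^0.4/(36+t) gives 0.4(36+t) = t, so 0.60·t = 0.4×36.
t* = 0.4×36/0.60 = 24 min.

24.0 min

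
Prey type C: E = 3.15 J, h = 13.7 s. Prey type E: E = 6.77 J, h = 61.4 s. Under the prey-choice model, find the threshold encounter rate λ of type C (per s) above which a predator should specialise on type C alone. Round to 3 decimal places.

The zero-one rule: include type E iff E₂/h₂ > λE₁/(1+λh₁). Equality gives the switch point.
λE₁h₂ = E₂ + λE₂h₁ ⇒ λ = E₂/(E₁h₂ − E₂h₁) = 6.77/(193.4 − 92.75) = 0.06726 per s.

0.067 per s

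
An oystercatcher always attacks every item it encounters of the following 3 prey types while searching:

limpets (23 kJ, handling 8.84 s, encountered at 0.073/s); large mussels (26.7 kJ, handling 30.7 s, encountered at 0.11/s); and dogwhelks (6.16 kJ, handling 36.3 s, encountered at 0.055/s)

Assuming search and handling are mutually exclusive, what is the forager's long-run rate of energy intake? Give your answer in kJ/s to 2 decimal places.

0.71 kJ/s

R = (0.073×23 + 0.11×26.7 + 0.055×6.16) / (1 + 0.073×8.84 + 0.11×30.7 + 0.055×36.3) = 4.955/7.019 = 0.7059 kJ/s.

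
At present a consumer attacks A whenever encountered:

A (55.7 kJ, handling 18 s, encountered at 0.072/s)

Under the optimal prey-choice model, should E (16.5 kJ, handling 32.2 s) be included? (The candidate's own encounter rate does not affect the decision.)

Current rate: (0.072×55.7)/(1 + 0.072×18) = 1.747 kJ/s.
E: E/h = 16.5/32.2 = 0.5124 kJ/s.
0.5124 < 1.747, so adding E would lower the average — exclude it.

No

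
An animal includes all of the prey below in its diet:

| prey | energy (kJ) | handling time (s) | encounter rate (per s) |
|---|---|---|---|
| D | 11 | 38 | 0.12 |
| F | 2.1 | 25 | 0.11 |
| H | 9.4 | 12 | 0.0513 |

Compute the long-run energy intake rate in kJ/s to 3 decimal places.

R = (0.12×11 + 0.11×2.1 + 0.0513×9.4) / (1 + 0.12×38 + 0.11×25 + 0.0513×12) = 2.033/8.926 = 0.2278 kJ/s.

0.228 kJ/s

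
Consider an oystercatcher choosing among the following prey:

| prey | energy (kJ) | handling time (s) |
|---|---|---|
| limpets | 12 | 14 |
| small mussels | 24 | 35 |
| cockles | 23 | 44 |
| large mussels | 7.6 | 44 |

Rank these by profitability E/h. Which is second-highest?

small mussels

Profitability E/h (kJ/s): limpets = 12/14 = 0.857, small mussels = 24/35 = 0.686, cockles = 23/44 = 0.523, large mussels = 7.6/44 = 0.173.
Ranked: limpets > small mussels > cockles > large mussels.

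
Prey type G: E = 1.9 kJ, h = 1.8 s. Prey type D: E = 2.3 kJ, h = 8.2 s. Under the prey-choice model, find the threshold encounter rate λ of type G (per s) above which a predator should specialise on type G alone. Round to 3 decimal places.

0.201 per s

The zero-one rule: include type D iff E₂/h₂ > λE₁/(1+λh₁). Equality gives the switch point.
λE₁h₂ = E₂ + λE₂h₁ ⇒ λ = E₂/(E₁h₂ − E₂h₁) = 2.3/(15.58 − 4.14) = 0.201 per s.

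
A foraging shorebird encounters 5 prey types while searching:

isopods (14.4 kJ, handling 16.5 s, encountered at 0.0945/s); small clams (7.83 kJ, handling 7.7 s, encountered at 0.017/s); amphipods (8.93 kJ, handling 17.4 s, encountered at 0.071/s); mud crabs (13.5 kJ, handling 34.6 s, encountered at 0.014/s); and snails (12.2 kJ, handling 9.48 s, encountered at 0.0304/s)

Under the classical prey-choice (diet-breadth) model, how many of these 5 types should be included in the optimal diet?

3

Rank by E/h (kJ/s): snails 1.29, small clams 1.02, isopods 0.873, amphipods 0.513, mud crabs 0.39. Include each in turn until the next type's E/h falls below the running intake rate.
Rate on top 1: 0.2879. small clams: 1.02 > 0.2879 → include.
Rate on top 2: 0.3551. isopods: 0.873 > 0.3551 → include.
Rate on top 3: 0.6261. amphipods: 0.513 < 0.6261 → exclude; stop.
Optimal diet: snails, small clams, isopods — 3 of 5 types.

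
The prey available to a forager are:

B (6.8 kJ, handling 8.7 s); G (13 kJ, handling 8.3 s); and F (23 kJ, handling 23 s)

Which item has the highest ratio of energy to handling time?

G

In descending order of E/h:
G: 13/8.3 = 1.57 kJ/s
F: 23/23 = 1 kJ/s
B: 6.8/8.7 = 0.782 kJ/s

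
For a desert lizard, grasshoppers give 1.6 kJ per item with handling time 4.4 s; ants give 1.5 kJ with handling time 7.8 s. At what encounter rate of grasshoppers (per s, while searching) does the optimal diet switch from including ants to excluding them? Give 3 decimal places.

0.255 per s

At the threshold, the rate on grasshoppers alone equals the profitability of ants: λ·1.6/(1 + λ·4.4) = 1.5/7.8 = 0.1923.
Rearranging, λ(1.6 − 0.1923×4.4) = 0.1923, so λ = 0.1923/0.7538 = 0.2551 per s.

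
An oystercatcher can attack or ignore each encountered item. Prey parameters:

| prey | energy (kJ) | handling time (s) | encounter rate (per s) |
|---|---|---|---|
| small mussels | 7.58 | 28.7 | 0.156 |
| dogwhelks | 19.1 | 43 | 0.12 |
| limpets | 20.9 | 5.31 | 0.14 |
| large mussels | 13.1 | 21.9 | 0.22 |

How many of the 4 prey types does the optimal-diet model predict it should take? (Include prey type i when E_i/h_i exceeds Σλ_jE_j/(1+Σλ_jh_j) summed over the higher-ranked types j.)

Rank by E/h (kJ/s): limpets 3.94, large mussels 0.598, dogwhelks 0.444, small mussels 0.264. Include each in turn until the next type's E/h falls below the running intake rate.
Rate on top 1: 1.678. large mussels: 0.598 < 1.678 → exclude; stop.
Optimal diet: limpets — 1 of 4 types.

1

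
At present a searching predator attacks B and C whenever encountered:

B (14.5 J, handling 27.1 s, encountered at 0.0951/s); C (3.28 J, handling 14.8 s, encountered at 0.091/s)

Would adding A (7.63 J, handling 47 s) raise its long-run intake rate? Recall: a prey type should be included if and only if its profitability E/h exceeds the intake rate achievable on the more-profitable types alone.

Current rate: (0.0951×14.5 + 0.091×3.28)/(1 + 0.0951×27.1 + 0.091×14.8) = 0.3407 J/s.
Profitability of A: 7.63/47 = 0.1623 J/s.
0.1623 < 0.3407, so adding A would lower the average — exclude it.

No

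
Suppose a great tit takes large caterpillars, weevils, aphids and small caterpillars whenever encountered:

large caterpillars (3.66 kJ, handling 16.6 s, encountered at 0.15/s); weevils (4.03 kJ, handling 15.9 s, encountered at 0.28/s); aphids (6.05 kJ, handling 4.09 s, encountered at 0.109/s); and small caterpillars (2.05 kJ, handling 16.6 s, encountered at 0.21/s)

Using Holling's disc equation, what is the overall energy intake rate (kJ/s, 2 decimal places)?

R = Σλ_iE_i / (1 + Σλ_ih_i)
Numerator: 0.15×3.66 + 0.28×4.03 + 0.109×6.05 + 0.21×2.05 = 2.767
Denominator: 1 + 0.15×16.6 + 0.28×15.9 + 0.109×4.09 + 0.21×16.6 = 11.87
R = 2.767/11.87 = 0.2331 kJ/s

0.23 kJ/s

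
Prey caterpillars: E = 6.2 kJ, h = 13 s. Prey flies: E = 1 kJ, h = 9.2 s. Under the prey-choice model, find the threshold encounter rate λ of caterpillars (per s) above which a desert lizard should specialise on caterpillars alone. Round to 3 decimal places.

Drop flies once their profitability E₂/h₂ falls below the rate achievable on caterpillars alone: E₂/h₂ = λE₁/(1 + λh₁).
Solve for λ: λE₁h₂ = E₂(1 + λh₁) → λ(E₁h₂ − E₂h₁) = E₂ → λ = E₂/(E₁h₂ − E₂h₁).
λ = 1/(6.2×9.2 − 1×13) = 1/44.04 = 0.02271 per s.

0.023 per s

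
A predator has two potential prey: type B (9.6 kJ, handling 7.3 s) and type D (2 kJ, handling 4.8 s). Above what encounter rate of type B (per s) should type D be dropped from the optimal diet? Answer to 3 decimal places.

0.064 per s

The zero-one rule: include type D iff E₂/h₂ > λE₁/(1+λh₁). Equality gives the switch point.
λE₁h₂ = E₂ + λE₂h₁ ⇒ λ = E₂/(E₁h₂ − E₂h₁) = 2/(46.08 − 14.6) = 0.06353 per s.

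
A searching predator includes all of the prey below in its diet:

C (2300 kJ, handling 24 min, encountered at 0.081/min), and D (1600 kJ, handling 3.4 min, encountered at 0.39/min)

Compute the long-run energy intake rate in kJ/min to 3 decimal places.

Energy encountered per unit search time: 0.081×2300 + 0.39×1600 = 810.3 kJ/min.
Handling time per unit search time: 0.081×24 + 0.39×3.4 = 3.27.
Rate = 810.3/(1 + 3.27) = 189.8 kJ/min.

189.766 kJ/min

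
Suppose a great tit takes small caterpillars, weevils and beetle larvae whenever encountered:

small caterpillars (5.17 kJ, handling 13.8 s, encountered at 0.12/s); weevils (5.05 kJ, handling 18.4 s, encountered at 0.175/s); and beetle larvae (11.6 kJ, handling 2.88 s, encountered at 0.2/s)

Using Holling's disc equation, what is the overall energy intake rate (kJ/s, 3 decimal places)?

0.593 kJ/s

R = Σλ_iE_i / (1 + Σλ_ih_i)
Numerator: 0.12×5.17 + 0.175×5.05 + 0.2×11.6 = 3.824
Denominator: 1 + 0.12×13.8 + 0.175×18.4 + 0.2×2.88 = 6.452
R = 3.824/6.452 = 0.5927 kJ/s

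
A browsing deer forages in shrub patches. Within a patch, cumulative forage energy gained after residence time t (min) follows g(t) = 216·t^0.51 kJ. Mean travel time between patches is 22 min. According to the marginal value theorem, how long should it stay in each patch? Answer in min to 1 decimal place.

22.9 min

By the marginal value theorem, leave when the instantaneous gain rate g'(t) equals the habitat-wide average g(t)/(T + t).
g'(t) = 0.51·216·t^-0.49. Setting 0.51·216·t^-0.49 = 216·t^0.51/(22+t) gives 0.51(22+t) = t, so 0.49·t = 0.51×22.
t* = 0.51×22/0.49 = 22.9 min.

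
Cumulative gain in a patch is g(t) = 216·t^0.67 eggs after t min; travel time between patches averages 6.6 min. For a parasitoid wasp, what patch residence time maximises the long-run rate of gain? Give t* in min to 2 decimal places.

Maximise g(t)/(T+t): set derivative to zero → g'(t)(T+t) = g(t).
g'(t) = 0.67·216·t^-0.33. Setting 0.67·216·t^-0.33 = 216·t^0.67/(6.6+t) gives 0.67(6.6+t) = t, so 0.33·t = 0.67×6.6.
t* = 0.67×6.6/0.33 = 13.4 min.

13.40 min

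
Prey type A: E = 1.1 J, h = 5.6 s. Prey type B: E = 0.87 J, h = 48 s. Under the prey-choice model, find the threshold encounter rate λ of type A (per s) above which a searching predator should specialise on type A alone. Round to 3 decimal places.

The zero-one rule: include type B iff E₂/h₂ > λE₁/(1+λh₁). Equality gives the switch point.
λE₁h₂ = E₂ + λE₂h₁ ⇒ λ = E₂/(E₁h₂ − E₂h₁) = 0.87/(52.8 − 4.872) = 0.01815 per s.

0.018 per s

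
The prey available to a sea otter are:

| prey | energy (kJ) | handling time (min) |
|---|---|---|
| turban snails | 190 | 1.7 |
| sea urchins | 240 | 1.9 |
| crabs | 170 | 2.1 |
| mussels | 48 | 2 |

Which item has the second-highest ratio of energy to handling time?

turban snails

Profitability E/h (kJ/min): turban snails = 190/1.7 = 112, sea urchins = 240/1.9 = 126, crabs = 170/2.1 = 81, mussels = 48/2 = 24.
Ranked: sea urchins > turban snails > crabs > mussels.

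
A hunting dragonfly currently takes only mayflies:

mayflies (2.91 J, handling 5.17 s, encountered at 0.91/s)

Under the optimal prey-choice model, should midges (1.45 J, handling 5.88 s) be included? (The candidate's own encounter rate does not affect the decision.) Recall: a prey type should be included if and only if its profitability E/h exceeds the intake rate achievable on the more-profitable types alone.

Intake rate on the current diet: R = (0.91×2.91) / (1 + 0.91×5.17) = 2.648/5.705 = 0.4642 J/s.
midges: E/h = 1.45/5.88 = 0.2466 J/s.
Since 0.2466 < R, time spent handling midges is better spent searching.

No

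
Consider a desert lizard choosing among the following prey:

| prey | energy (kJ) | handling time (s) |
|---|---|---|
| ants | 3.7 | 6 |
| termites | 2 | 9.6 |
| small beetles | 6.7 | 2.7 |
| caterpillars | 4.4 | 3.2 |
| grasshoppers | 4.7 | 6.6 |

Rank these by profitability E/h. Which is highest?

In descending order of E/h:
small beetles: 6.7/2.7 = 2.48 kJ/s
caterpillars: 4.4/3.2 = 1.38 kJ/s
grasshoppers: 4.7/6.6 = 0.712 kJ/s
ants: 3.7/6 = 0.617 kJ/s
termites: 2/9.6 = 0.208 kJ/s

small beetles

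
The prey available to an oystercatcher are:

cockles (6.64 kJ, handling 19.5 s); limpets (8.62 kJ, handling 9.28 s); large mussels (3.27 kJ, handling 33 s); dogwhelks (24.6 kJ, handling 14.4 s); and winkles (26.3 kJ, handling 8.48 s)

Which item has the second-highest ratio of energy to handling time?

dogwhelks

In descending order of E/h:
winkles: 26.3/8.48 = 3.1 kJ/s
dogwhelks: 24.6/14.4 = 1.71 kJ/s
limpets: 8.62/9.28 = 0.929 kJ/s
cockles: 6.64/19.5 = 0.341 kJ/s
large mussels: 3.27/33 = 0.0991 kJ/s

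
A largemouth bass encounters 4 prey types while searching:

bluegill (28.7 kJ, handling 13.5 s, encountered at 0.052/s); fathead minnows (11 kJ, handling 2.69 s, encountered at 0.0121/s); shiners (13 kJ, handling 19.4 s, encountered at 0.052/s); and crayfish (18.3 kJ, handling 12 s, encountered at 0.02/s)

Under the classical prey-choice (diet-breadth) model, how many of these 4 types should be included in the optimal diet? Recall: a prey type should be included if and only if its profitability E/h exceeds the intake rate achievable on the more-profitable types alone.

3

E/h in descending order: fathead minnows 4.09, bluegill 2.13, crayfish 1.53, shiners 0.67 kJ/s. The optimal diet is the largest prefix of this list for which every included type satisfies E_i/h_i > R on the types above it.
Rate on top 1: 0.1289. bluegill: 2.13 > 0.1289 → include.
Rate on top 2: 0.9371. crayfish: 1.53 > 0.9371 → include.
Rate on top 3: 1.009. shiners: 0.67 < 1.009 → exclude; stop.
Optimal diet: fathead minnows, bluegill, crayfish — 3 of 4 types.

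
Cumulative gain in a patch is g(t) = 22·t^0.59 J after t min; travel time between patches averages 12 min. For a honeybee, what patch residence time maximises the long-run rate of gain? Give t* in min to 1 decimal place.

17.3 min

Optimal t* satisfies g'(t*) = g(t*)/(T + t*).
g'(t) = 0.59·22·t^-0.41. Setting 0.59·22·t^-0.41 = 22·t^0.59/(12+t) gives 0.59(12+t) = t, so 0.41·t = 0.59×12.
t* = 0.59×12/0.41 = 17.27 min.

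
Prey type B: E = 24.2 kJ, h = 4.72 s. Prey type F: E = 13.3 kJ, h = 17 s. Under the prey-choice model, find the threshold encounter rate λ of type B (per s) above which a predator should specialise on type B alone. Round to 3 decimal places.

The zero-one rule: include type F iff E₂/h₂ > λE₁/(1+λh₁). Equality gives the switch point.
λE₁h₂ = E₂ + λE₂h₁ ⇒ λ = E₂/(E₁h₂ − E₂h₁) = 13.3/(411.4 − 62.78) = 0.03815 per s.

0.038 per s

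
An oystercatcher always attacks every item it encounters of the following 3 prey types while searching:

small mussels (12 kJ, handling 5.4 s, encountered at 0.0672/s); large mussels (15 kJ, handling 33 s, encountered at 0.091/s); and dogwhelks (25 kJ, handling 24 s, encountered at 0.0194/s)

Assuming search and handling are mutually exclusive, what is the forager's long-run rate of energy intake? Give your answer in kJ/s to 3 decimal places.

0.550 kJ/s

R = (0.0672×12 + 0.091×15 + 0.0194×25) / (1 + 0.0672×5.4 + 0.091×33 + 0.0194×24) = 2.656/4.831 = 0.5498 kJ/s.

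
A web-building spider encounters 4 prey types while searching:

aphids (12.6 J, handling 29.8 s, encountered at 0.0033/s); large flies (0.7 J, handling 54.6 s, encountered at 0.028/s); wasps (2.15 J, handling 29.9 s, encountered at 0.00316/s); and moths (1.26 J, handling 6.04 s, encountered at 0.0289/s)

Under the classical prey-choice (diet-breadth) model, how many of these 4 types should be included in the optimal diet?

E/h in descending order: aphids 0.423, moths 0.209, wasps 0.0719, large flies 0.0128 J/s. The optimal diet is the largest prefix of this list for which every included type satisfies E_i/h_i > R on the types above it.
Rate on top 1: 0.03786. moths: 0.209 > 0.03786 → include.
Rate on top 2: 0.06127. wasps: 0.0719 > 0.06127 → include.
Rate on top 3: 0.06201. large flies: 0.0128 < 0.06201 → exclude; stop.
Optimal diet: aphids, moths, wasps — 3 of 4 types.

3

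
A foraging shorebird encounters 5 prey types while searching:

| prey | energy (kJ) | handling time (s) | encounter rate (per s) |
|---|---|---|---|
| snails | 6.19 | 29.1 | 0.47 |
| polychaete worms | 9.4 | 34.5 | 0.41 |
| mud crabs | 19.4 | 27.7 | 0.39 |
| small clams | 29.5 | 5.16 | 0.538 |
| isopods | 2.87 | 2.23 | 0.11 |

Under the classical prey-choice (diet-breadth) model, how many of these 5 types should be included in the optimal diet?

Profitabilities (E/h, kJ/s): small clams 5.72, isopods 1.29, mud crabs 0.7, polychaete worms 0.272, snails 0.213. Add prey in this order while the next type's profitability exceeds the intake rate on those already taken.
Rate on top 1: 4.203. isopods: 1.29 < 4.203 → exclude; stop.
Optimal diet: small clams — 1 of 5 types.

1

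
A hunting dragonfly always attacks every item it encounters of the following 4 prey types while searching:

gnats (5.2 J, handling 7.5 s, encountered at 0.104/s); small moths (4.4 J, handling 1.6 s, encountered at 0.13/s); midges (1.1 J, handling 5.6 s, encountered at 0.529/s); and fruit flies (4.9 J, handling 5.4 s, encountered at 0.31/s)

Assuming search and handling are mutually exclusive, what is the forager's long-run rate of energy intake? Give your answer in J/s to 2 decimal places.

0.49 J/s

Energy encountered per unit search time: 0.104×5.2 + 0.13×4.4 + 0.529×1.1 + 0.31×4.9 = 3.214 J/s.
Handling time per unit search time: 0.104×7.5 + 0.13×1.6 + 0.529×5.6 + 0.31×5.4 = 5.624.
Rate = 3.214/(1 + 5.624) = 0.4851 J/s.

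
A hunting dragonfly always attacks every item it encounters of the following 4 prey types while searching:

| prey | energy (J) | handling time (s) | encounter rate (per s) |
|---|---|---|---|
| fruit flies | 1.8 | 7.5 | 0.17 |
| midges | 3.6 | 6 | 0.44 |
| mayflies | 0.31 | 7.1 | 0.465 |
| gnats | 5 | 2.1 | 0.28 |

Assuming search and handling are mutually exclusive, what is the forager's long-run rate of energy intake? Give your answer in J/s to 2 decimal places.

0.39 J/s

R = Σλ_iE_i / (1 + Σλ_ih_i)
Numerator: 0.17×1.8 + 0.44×3.6 + 0.465×0.31 + 0.28×5 = 3.434
Denominator: 1 + 0.17×7.5 + 0.44×6 + 0.465×7.1 + 0.28×2.1 = 8.805
R = 3.434/8.805 = 0.39 J/s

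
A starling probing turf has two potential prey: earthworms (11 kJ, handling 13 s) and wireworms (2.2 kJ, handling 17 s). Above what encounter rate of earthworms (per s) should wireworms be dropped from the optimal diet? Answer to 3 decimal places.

The zero-one rule: include wireworms iff E₂/h₂ > λE₁/(1+λh₁). Equality gives the switch point.
λE₁h₂ = E₂ + λE₂h₁ ⇒ λ = E₂/(E₁h₂ − E₂h₁) = 2.2/(187 − 28.6) = 0.01389 per s.

0.014 per s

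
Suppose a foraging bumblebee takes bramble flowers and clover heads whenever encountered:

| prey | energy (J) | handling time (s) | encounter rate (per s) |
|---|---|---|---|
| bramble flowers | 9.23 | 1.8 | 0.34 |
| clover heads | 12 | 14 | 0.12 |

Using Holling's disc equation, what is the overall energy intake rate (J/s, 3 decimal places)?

1.391 J/s

R = (0.34×9.23 + 0.12×12) / (1 + 0.34×1.8 + 0.12×14) = 4.578/3.292 = 1.391 J/s.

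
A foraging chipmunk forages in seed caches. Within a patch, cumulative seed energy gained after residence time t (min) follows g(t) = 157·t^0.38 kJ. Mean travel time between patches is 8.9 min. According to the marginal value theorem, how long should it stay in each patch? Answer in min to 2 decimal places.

Optimal t* satisfies g'(t*) = g(t*)/(T + t*).
g'(t) = 0.38·157·t^-0.62. Setting 0.38·157·t^-0.62 = 157·t^0.38/(8.9+t) gives 0.38(8.9+t) = t, so 0.62·t = 0.38×8.9.
t* = 0.38×8.9/0.62 = 5.455 min.

5.45 min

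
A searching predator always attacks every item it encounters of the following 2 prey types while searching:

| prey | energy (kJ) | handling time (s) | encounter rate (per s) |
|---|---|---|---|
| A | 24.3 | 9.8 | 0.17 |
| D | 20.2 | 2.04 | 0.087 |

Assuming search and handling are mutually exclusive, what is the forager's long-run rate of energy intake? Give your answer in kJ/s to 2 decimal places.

2.07 kJ/s

Energy encountered per unit search time: 0.17×24.3 + 0.087×20.2 = 5.888 kJ/s.
Handling time per unit search time: 0.17×9.8 + 0.087×2.04 = 1.843.
Rate = 5.888/(1 + 1.843) = 2.071 kJ/s.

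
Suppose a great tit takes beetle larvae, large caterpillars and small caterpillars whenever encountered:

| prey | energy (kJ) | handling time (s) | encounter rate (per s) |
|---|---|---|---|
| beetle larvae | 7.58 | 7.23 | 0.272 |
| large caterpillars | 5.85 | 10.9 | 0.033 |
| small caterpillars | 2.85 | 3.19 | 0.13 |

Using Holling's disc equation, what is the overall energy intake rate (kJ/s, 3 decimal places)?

R = Σλ_iE_i / (1 + Σλ_ih_i)
Numerator: 0.272×7.58 + 0.033×5.85 + 0.13×2.85 = 2.625
Denominator: 1 + 0.272×7.23 + 0.033×10.9 + 0.13×3.19 = 3.741
R = 2.625/3.741 = 0.7018 kJ/s

0.702 kJ/s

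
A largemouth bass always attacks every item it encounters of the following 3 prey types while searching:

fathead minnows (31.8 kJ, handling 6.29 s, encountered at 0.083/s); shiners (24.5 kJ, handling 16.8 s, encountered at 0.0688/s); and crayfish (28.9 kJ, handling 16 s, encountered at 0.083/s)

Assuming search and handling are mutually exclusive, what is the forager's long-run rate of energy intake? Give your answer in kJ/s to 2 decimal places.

R = (0.083×31.8 + 0.0688×24.5 + 0.083×28.9) / (1 + 0.083×6.29 + 0.0688×16.8 + 0.083×16) = 6.724/4.006 = 1.678 kJ/s.

1.68 kJ/s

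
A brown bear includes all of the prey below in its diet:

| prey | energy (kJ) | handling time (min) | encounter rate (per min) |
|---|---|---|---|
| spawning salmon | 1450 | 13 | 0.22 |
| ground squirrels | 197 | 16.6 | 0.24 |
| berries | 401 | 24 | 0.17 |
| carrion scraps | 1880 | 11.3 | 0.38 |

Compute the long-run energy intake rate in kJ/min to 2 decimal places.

R = Σλ_iE_i / (1 + Σλ_ih_i)
Numerator: 0.22×1450 + 0.24×197 + 0.17×401 + 0.38×1880 = 1149
Denominator: 1 + 0.22×13 + 0.24×16.6 + 0.17×24 + 0.38×11.3 = 16.22
R = 1149/16.22 = 70.84 kJ/min

70.84 kJ/min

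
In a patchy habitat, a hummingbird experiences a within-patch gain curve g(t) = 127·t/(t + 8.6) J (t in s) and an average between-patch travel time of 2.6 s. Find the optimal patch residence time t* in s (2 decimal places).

Optimal t* satisfies g'(t*) = g(t*)/(T + t*).
g'(t) = 127·8.6/(t + 8.6)². Setting 127·8.6/(t+8.6)² = 127t/[(t+8.6)(2.6+t)] gives 8.6(2.6+t) = t(t+8.6), so t² = 8.6×2.6 = 22.36.
t* = √22.36 = 4.729 s.

4.73 s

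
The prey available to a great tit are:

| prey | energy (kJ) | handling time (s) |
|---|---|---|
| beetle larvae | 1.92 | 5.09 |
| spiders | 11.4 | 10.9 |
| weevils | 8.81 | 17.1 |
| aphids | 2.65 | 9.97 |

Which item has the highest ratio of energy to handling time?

Profitability E/h (kJ/s): beetle larvae = 1.92/5.09 = 0.377, spiders = 11.4/10.9 = 1.05, weevils = 8.81/17.1 = 0.515, aphids = 2.65/9.97 = 0.266.
Ranked: spiders > weevils > beetle larvae > aphids.

spiders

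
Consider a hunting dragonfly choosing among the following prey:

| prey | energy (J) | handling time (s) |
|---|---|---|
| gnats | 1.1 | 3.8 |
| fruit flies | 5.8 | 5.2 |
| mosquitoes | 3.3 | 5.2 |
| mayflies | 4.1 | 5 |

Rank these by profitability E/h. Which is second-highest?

Profitability E/h (J/s): gnats = 1.1/3.8 = 0.289, fruit flies = 5.8/5.2 = 1.12, mosquitoes = 3.3/5.2 = 0.635, mayflies = 4.1/5 = 0.82.
Ranked: fruit flies > mayflies > mosquitoes > gnats.

mayflies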